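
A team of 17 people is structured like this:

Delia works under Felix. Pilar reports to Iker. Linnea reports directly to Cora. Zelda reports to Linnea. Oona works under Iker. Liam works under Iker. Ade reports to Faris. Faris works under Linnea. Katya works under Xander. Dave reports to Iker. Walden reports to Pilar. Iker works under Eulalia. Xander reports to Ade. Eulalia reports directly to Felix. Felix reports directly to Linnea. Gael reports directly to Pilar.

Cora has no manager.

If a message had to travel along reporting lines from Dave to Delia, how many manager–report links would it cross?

Dave is 3 levels below Felix, and Delia is 1 level below Felix (their lowest common manager). The shortest path runs up from Dave to Felix and back down to Delia: 3 + 1 = 4 links.

4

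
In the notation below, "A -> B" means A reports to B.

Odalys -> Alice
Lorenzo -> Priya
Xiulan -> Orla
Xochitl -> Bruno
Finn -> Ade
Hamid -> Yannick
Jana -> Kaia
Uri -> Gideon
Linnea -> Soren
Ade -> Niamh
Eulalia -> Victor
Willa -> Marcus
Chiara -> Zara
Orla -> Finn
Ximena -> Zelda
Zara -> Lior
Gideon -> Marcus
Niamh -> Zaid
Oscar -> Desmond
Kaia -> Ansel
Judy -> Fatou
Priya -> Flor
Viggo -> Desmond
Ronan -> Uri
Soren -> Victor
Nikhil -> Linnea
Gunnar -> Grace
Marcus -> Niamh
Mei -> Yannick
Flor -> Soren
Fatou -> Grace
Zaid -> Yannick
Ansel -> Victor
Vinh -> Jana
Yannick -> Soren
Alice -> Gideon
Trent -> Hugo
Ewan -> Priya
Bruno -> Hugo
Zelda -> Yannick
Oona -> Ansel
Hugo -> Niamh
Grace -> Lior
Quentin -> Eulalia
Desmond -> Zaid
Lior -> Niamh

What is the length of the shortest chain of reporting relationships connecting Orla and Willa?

5

Orla is 3 levels below Niamh, and Willa is 2 levels below Niamh (their lowest common manager). The shortest path runs up from Orla to Niamh and back down to Willa: 3 + 2 = 5 links.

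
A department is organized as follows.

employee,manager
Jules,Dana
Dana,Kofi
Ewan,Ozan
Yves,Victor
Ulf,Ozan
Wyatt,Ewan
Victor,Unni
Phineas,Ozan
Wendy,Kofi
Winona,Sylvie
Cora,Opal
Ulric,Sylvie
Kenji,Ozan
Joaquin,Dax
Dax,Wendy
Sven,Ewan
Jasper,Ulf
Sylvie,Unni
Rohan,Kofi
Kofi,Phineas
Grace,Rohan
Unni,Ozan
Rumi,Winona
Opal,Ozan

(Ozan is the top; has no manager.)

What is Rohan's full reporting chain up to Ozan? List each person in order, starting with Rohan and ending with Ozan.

Rohan -> Kofi -> Phineas -> Ozan

Rohan reports to Kofi. Kofi reports to Phineas. Phineas reports to Ozan. Ozan is at the top.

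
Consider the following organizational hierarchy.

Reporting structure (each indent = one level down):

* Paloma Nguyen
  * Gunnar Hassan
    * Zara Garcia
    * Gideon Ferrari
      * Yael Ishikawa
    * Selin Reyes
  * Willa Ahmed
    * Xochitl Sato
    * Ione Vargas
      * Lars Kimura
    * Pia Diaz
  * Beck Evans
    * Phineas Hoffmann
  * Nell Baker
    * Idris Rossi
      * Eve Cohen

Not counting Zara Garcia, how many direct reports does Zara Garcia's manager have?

Zara Garcia reports to Gunnar Hassan. Gunnar Hassan's other direct reports are Gideon Ferrari, Selin Reyes — 2 peers.

2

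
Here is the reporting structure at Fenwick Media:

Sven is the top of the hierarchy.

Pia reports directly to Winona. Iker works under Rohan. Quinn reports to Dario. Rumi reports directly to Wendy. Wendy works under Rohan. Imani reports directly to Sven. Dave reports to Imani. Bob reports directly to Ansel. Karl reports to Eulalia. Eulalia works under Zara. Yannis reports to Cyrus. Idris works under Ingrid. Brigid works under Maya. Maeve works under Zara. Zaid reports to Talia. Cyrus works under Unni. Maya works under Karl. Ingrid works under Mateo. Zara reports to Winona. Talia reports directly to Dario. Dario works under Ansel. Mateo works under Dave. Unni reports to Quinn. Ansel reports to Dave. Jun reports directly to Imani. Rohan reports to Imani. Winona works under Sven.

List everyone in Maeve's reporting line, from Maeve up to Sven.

Maeve reports to Zara. Zara reports to Winona. Winona reports to Sven. Sven is at the top.

Maeve -> Zara -> Winona -> Sven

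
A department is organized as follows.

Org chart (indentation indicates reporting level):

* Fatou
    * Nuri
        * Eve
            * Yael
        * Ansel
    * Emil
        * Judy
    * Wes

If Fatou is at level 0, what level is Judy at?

Chain from Judy up to Fatou: Judy → Emil → Fatou. That is 2 steps up, so Judy is 2 levels below Fatou.

2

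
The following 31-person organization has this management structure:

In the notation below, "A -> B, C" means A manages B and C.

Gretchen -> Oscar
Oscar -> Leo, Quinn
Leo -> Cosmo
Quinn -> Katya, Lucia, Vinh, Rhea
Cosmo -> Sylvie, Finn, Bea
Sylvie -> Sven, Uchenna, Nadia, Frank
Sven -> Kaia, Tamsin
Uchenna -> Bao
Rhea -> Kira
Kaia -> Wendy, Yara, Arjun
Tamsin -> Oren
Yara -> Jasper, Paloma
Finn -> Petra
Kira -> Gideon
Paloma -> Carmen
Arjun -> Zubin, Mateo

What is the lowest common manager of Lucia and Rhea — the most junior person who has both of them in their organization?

Lucia's chain of managers is Quinn, Oscar, Gretchen. Rhea's chain of managers is Quinn, Oscar, Gretchen. The first manager that appears in both chains is Quinn.

Quinn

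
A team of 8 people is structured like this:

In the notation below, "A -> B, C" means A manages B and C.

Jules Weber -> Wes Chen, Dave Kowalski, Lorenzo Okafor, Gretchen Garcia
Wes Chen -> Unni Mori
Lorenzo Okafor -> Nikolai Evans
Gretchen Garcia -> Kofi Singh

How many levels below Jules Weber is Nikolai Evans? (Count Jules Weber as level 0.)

Chain from Nikolai Evans up to Jules Weber: Nikolai Evans → Lorenzo Okafor → Jules Weber. That is 2 steps up, so Nikolai Evans is 2 levels below Jules Weber.

2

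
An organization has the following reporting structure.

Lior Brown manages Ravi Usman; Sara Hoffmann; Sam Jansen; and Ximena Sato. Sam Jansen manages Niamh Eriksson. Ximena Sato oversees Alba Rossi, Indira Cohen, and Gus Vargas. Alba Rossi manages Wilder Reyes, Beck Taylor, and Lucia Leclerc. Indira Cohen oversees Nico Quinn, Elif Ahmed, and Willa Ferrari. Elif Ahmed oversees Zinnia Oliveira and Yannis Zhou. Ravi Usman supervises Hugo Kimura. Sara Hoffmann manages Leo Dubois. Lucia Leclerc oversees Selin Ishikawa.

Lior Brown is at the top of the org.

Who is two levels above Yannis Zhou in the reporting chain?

Yannis Zhou reports to Elif Ahmed, and Elif Ahmed reports to Indira Cohen. So Yannis Zhou's skip-level manager is Indira Cohen.

Indira Cohen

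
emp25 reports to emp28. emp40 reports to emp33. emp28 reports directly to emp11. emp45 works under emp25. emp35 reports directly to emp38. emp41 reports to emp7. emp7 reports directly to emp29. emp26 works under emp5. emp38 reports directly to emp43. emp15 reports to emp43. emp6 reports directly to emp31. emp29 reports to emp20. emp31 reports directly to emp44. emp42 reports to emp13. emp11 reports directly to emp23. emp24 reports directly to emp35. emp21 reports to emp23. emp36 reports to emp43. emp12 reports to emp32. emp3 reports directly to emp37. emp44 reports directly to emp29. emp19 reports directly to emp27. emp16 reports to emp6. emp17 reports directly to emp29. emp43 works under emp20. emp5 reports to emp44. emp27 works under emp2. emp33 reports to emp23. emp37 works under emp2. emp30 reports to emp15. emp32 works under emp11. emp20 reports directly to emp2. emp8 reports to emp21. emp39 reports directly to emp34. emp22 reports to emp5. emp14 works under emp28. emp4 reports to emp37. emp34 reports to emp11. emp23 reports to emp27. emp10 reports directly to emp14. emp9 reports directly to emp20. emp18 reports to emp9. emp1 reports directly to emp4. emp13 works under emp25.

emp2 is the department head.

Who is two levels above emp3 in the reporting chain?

emp3 reports to emp37, and emp37 reports to emp2. So emp3's skip-level manager is emp2.

emp2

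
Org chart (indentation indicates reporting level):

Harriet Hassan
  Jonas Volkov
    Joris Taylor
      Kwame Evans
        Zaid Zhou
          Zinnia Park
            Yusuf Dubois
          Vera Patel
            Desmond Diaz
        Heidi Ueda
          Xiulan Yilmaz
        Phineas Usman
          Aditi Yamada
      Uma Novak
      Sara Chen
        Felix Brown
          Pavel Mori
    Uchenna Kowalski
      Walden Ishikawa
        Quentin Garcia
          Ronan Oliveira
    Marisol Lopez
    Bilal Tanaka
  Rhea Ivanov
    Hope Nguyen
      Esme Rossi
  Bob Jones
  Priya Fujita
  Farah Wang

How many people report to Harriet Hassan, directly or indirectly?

Harriet Hassan directly manages Jonas Volkov, Rhea Ivanov, Bob Jones, Priya Fujita, Farah Wang. Under Jonas Volkov: Bilal Tanaka, Marisol Lopez, Uchenna Kowalski, Walden Ishikawa, Quentin Garcia, Ronan Oliveira, Joris Taylor, Sara Chen, Felix Brown, Pavel Mori, Uma Novak, Kwame Evans, Phineas Usman, Aditi Yamada, Heidi Ueda, Xiulan Yilmaz, Zaid Zhou, Vera Patel, Desmond Diaz, Zinnia Park, Yusuf Dubois (21). Under Rhea Ivanov: Hope Nguyen, Esme Rossi (2). Bob Jones has no reports. Priya Fujita has no reports. Farah Wang has no reports. So Harriet Hassan's organization is 5 direct reports plus everyone under them: 22 + 3 + 1 + 1 + 1 = 28.

28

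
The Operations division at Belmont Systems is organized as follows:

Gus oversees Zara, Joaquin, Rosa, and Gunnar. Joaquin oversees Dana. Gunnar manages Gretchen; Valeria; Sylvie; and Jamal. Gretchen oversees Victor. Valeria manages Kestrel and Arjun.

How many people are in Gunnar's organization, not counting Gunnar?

Gunnar directly manages Gretchen, Valeria, Sylvie, Jamal. Under Gretchen: Victor (1). Under Valeria: Kestrel, Arjun (2). Sylvie has no reports. Jamal has no reports. So Gunnar's organization is 4 direct reports plus everyone under them: 2 + 3 + 1 + 1 = 7.

7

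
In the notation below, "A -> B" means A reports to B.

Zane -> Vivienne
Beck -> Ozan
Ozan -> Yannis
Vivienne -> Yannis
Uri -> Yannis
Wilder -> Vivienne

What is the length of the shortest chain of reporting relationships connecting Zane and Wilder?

2

Zane is 1 level below Vivienne, and Wilder is 1 level below Vivienne (their lowest common manager). The shortest path runs up from Zane to Vivienne and back down to Wilder: 1 + 1 = 2 links.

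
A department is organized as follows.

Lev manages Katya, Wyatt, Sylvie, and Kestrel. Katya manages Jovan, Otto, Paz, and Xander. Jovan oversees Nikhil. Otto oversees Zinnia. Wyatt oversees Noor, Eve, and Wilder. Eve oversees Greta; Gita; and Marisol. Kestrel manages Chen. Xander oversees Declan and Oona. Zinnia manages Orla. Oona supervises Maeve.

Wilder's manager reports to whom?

Lev

Wilder reports to Wyatt, and Wyatt reports to Lev. So Wilder's skip-level manager is Lev.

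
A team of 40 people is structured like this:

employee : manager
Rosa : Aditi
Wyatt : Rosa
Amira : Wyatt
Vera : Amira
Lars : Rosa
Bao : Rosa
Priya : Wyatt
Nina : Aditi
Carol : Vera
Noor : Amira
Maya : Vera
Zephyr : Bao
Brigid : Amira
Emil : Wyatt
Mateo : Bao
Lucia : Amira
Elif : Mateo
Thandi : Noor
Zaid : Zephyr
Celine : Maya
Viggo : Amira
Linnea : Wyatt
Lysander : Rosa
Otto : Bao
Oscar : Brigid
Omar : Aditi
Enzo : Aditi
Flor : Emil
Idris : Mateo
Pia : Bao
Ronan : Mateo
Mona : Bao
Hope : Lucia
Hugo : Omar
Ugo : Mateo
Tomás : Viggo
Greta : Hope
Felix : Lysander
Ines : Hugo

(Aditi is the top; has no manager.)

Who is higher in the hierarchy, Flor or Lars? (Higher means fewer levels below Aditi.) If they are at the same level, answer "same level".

Flor is 4 levels below Aditi; Lars is 2. Lars is higher.

Lars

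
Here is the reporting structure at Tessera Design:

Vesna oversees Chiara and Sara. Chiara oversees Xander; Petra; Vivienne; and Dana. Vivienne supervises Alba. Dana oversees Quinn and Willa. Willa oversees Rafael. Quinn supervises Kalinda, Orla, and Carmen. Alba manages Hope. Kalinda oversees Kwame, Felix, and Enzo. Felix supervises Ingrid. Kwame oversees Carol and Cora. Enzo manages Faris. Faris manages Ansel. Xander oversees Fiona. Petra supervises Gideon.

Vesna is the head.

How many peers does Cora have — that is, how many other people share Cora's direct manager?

Cora reports to Kwame. Kwame's other direct reports are Carol — 1 peer.

1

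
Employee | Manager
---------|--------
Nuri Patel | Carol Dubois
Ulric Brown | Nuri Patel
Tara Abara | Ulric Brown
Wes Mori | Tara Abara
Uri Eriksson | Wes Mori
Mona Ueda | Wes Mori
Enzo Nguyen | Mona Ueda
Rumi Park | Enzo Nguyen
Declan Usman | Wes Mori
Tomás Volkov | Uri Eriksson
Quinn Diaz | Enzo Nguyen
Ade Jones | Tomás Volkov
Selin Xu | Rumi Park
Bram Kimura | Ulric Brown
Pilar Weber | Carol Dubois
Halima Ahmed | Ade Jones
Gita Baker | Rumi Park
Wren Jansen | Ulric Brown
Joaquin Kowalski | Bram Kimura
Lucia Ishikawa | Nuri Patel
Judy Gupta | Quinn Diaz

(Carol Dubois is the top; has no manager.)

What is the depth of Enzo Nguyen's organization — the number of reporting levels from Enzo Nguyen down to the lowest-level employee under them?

2

The longest chain under Enzo Nguyen runs Enzo Nguyen → Quinn Diaz → Judy Gupta, which is 2 levels below Enzo Nguyen.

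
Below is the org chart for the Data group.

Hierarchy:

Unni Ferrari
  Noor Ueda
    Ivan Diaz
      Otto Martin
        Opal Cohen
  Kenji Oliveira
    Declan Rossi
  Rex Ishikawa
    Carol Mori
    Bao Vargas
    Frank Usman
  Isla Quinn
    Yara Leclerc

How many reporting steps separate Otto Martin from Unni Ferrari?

Chain from Otto Martin up to Unni Ferrari: Otto Martin → Ivan Diaz → Noor Ueda → Unni Ferrari. That is 3 steps up, so Otto Martin is 3 levels below Unni Ferrari.

3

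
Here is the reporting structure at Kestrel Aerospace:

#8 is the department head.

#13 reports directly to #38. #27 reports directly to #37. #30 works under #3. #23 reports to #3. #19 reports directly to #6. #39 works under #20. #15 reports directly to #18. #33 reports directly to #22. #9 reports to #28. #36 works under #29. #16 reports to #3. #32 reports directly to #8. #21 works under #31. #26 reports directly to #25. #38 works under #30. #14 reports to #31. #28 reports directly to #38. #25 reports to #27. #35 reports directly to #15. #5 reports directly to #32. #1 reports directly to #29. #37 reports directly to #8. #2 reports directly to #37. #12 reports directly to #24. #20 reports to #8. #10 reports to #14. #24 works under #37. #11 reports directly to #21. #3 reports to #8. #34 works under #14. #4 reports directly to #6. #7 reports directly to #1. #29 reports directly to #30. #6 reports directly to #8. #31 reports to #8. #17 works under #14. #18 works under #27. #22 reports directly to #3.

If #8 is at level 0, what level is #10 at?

Chain from #10 up to #8: #10 → #14 → #31 → #8. That is 3 steps up, so #10 is 3 levels below #8.

3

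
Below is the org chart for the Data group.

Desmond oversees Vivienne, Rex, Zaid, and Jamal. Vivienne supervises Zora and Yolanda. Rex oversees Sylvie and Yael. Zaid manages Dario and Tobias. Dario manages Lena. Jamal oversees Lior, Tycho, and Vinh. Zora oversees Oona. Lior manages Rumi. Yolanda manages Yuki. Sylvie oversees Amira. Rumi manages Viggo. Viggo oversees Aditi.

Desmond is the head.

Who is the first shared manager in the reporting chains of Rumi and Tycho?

Rumi's chain of managers is Lior, Jamal, Desmond. Tycho's chain of managers is Jamal, Desmond. The first manager that appears in both chains is Jamal.

Jamal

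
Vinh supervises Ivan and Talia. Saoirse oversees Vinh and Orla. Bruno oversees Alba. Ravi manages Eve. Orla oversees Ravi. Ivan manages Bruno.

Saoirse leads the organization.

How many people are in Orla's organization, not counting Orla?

2

Orla directly manages Ravi. Under Ravi: Eve (1). That's 2 in total.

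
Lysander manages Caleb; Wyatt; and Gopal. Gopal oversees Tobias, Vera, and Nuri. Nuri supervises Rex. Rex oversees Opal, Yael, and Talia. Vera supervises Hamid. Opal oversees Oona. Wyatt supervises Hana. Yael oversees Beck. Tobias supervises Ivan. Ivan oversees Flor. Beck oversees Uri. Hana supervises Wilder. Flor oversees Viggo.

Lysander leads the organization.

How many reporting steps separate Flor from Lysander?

Chain from Flor up to Lysander: Flor → Ivan → Tobias → Gopal → Lysander. That is 4 steps up, so Flor is 4 levels below Lysander.

4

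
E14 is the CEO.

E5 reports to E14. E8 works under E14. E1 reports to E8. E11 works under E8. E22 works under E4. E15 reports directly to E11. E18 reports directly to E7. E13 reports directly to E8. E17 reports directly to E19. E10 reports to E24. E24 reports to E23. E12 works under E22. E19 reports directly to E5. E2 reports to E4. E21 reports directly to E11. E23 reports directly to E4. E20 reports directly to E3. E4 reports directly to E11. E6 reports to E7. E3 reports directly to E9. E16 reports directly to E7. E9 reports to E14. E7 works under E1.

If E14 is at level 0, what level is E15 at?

3

Chain from E15 up to E14: E15 → E11 → E8 → E14. That is 3 steps up, so E15 is 3 levels below E14.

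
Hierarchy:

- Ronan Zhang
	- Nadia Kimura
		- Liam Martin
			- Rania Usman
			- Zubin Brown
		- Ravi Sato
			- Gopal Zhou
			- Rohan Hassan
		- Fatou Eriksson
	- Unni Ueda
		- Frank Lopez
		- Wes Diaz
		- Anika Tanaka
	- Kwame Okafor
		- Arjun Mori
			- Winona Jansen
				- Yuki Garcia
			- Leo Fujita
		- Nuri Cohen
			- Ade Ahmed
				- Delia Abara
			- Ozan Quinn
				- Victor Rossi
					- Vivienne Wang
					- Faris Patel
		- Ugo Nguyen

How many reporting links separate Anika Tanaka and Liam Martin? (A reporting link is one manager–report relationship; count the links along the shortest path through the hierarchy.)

Anika Tanaka is 2 levels below Ronan Zhang, and Liam Martin is 2 levels below Ronan Zhang (their lowest common manager). The shortest path runs up from Anika Tanaka to Ronan Zhang and back down to Liam Martin: 2 + 2 = 4 links.

4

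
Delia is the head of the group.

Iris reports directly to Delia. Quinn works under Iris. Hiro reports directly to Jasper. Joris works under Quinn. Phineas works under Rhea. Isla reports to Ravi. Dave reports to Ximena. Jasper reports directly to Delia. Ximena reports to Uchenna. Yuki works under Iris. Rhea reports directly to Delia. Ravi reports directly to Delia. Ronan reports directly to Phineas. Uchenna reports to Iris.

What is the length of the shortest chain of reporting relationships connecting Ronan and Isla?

5

Ronan is 3 levels below Delia, and Isla is 2 levels below Delia (their lowest common manager). The shortest path runs up from Ronan to Delia and back down to Isla: 3 + 2 = 5 links.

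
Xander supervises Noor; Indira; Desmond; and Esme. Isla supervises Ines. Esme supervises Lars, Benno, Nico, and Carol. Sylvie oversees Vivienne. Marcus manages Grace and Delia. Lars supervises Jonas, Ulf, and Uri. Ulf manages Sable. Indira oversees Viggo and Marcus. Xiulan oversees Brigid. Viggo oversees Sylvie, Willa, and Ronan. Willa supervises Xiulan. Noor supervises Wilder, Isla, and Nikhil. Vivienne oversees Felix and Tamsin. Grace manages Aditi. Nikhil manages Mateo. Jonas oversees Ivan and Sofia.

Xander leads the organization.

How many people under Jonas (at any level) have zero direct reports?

2

The people in Jonas's organization with no one reporting to them are Sofia, Ivan. That is 2.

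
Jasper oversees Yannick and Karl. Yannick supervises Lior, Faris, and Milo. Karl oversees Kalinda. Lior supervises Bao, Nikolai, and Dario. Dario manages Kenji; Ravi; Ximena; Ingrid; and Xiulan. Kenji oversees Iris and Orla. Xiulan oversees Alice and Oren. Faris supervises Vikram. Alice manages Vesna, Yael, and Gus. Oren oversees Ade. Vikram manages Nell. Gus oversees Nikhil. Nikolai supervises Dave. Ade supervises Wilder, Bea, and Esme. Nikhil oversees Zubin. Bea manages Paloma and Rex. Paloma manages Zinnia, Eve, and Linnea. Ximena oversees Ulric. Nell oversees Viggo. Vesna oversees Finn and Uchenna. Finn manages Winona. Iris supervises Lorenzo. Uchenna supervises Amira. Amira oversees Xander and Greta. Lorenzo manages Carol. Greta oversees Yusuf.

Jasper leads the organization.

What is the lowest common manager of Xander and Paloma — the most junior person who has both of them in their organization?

Xander's chain of managers is Amira, Uchenna, Vesna, Alice, Xiulan, Dario, Lior, Yannick, Jasper. Paloma's chain of managers is Bea, Ade, Oren, Xiulan, Dario, Lior, Yannick, Jasper. The first manager that appears in both chains is Xiulan.

Xiulan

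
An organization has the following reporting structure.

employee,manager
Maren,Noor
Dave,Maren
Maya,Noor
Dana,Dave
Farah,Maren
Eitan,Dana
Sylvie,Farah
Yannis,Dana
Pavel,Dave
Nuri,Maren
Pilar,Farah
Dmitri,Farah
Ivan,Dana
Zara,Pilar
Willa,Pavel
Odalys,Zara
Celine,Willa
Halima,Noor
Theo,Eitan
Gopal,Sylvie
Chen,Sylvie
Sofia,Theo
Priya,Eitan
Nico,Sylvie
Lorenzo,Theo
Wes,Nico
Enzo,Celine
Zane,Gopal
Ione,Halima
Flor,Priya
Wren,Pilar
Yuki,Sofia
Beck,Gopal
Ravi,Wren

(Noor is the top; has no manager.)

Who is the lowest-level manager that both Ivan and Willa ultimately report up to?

Ivan's chain of managers is Dana, Dave, Maren, Noor. Willa's chain of managers is Pavel, Dave, Maren, Noor. The first manager that appears in both chains is Dave.

Dave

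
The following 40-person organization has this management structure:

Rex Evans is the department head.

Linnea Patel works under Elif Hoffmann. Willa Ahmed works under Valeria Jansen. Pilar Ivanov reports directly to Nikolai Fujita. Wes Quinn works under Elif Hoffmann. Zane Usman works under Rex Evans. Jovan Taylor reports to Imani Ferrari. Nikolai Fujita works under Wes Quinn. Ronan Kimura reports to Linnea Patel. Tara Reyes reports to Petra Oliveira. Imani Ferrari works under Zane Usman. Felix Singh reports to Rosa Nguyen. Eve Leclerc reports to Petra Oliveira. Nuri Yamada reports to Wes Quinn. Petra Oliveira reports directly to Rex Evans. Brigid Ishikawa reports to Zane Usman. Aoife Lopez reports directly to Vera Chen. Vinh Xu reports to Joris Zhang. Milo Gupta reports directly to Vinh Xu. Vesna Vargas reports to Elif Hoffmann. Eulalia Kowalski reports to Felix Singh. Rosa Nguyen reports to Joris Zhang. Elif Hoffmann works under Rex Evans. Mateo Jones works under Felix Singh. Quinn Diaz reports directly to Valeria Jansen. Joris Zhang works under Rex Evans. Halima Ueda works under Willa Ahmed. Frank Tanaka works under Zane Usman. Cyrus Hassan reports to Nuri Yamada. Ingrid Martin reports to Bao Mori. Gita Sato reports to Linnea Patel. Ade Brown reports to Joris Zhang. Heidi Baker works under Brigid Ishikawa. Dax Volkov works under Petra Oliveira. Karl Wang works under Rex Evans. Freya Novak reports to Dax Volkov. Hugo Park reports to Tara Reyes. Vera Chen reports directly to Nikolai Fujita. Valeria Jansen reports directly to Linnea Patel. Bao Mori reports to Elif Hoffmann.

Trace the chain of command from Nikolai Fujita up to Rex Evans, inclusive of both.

Nikolai Fujita -> Wes Quinn -> Elif Hoffmann -> Rex Evans

Nikolai Fujita reports to Wes Quinn. Wes Quinn reports to Elif Hoffmann. Elif Hoffmann reports to Rex Evans. Rex Evans is at the top.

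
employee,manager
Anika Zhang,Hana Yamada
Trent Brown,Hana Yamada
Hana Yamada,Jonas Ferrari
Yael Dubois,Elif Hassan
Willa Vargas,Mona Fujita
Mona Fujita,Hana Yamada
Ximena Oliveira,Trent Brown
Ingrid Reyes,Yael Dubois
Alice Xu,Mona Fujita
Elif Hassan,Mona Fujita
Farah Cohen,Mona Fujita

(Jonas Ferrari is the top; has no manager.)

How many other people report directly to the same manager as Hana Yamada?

Hana Yamada reports to Jonas Ferrari, and Jonas Ferrari has no other direct reports. Hana Yamada has 0 peers.

0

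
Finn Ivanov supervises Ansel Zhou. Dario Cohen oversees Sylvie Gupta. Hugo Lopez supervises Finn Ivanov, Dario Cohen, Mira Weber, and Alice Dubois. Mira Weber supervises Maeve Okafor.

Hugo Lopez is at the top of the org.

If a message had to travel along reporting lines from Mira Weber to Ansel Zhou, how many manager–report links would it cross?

Mira Weber is 1 level below Hugo Lopez, and Ansel Zhou is 2 levels below Hugo Lopez (their lowest common manager). The shortest path runs up from Mira Weber to Hugo Lopez and back down to Ansel Zhou: 1 + 2 = 3 links.

3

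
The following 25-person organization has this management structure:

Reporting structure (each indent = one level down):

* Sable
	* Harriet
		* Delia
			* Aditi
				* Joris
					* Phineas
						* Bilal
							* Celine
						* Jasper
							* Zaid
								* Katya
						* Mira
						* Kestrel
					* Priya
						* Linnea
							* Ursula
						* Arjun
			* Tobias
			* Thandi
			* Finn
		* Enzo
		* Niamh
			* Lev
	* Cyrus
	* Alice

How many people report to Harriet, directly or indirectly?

21

Harriet directly manages Delia, Enzo, Niamh. Under Delia: Finn, Thandi, Tobias, Aditi, Joris, Priya, Arjun, Linnea, Ursula, Phineas, Kestrel, Mira, Jasper, Zaid, Katya, Bilal, Celine (17). Enzo has no reports. Under Niamh: Lev (1). So Harriet's organization is 3 direct reports plus everyone under them: 18 + 1 + 2 = 21.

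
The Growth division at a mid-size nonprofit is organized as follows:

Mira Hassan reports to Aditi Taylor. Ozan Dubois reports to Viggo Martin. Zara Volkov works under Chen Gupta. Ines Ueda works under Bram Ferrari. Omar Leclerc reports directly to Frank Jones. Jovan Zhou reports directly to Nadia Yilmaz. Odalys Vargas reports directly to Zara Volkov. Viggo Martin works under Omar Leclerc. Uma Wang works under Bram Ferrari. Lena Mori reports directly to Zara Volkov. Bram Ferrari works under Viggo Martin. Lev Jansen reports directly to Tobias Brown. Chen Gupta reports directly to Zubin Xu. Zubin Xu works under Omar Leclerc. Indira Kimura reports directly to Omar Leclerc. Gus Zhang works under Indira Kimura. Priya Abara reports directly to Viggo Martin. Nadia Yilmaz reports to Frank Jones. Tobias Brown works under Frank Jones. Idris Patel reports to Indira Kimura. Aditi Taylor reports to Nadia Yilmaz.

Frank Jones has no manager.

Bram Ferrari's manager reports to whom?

Bram Ferrari reports to Viggo Martin, and Viggo Martin reports to Omar Leclerc. So Bram Ferrari's skip-level manager is Omar Leclerc.

Omar Leclerc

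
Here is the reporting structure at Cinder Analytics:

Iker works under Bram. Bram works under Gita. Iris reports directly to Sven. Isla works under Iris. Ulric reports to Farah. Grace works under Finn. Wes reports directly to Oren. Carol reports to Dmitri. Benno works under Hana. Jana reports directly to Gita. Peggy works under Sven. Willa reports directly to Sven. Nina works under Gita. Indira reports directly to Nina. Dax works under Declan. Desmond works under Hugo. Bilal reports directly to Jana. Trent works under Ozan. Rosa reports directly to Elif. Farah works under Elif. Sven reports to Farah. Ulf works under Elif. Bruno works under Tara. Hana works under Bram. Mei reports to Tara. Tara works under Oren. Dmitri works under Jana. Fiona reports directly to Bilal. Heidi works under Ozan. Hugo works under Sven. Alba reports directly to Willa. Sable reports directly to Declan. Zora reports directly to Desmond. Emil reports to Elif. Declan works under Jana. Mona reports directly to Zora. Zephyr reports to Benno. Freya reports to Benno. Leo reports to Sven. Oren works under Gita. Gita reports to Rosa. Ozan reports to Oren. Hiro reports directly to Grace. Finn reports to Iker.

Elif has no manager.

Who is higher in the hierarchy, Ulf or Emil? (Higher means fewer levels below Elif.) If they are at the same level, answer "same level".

Both Ulf and Emil are 1 level below Elif.

same level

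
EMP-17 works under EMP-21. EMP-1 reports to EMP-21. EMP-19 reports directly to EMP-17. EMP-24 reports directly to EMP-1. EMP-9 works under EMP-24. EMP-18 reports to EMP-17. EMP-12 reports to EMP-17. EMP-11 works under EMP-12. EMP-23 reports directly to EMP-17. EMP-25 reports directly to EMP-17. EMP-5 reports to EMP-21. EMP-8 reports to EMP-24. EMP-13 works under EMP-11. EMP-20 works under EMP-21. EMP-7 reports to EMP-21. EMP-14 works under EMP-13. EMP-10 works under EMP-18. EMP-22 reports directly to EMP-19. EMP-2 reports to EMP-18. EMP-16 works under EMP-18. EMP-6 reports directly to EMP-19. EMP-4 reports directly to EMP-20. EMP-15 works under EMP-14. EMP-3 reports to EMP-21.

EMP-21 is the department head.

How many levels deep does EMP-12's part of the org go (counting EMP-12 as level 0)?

The longest chain under EMP-12 runs EMP-12 → EMP-11 → EMP-13 → EMP-14 → EMP-15, which is 4 levels below EMP-12.

4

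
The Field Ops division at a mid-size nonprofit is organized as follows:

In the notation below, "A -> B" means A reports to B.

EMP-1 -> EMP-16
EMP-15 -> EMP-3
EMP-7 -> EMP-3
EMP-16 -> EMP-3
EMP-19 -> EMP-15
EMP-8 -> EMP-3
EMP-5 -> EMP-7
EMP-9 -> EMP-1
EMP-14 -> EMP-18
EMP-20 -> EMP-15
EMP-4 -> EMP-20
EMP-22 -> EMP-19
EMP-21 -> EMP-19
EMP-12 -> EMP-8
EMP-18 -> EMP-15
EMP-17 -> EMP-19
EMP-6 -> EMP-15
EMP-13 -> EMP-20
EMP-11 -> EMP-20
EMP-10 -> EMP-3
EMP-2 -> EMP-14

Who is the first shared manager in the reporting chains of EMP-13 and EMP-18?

EMP-13's chain of managers is EMP-20, EMP-15, EMP-3. EMP-18's chain of managers is EMP-15, EMP-3. The first manager that appears in both chains is EMP-15.

EMP-15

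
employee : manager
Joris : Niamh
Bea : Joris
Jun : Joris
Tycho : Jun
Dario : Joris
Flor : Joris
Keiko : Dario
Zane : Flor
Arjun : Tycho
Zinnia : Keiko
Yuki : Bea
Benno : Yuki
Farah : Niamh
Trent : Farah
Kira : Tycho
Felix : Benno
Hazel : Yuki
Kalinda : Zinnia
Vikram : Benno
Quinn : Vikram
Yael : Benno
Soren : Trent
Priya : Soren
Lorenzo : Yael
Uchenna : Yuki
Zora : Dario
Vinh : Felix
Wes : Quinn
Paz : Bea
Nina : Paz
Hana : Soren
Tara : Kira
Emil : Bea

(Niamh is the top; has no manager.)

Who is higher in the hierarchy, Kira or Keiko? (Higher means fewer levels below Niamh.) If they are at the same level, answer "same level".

Keiko

Kira is 4 levels below Niamh; Keiko is 3. Keiko is higher.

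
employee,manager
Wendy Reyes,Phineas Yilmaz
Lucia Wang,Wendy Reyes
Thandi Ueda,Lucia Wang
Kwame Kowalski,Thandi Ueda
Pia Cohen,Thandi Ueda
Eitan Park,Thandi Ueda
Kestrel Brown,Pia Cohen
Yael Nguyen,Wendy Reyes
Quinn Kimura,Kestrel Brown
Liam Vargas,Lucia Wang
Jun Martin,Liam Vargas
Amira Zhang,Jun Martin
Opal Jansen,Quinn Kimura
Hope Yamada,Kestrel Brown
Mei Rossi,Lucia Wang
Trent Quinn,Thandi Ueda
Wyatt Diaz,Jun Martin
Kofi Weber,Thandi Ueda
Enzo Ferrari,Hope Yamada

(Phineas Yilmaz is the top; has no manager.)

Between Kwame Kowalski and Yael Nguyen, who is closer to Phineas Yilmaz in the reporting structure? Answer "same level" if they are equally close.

Kwame Kowalski is 4 levels below Phineas Yilmaz; Yael Nguyen is 2. Yael Nguyen is higher.

Yael Nguyen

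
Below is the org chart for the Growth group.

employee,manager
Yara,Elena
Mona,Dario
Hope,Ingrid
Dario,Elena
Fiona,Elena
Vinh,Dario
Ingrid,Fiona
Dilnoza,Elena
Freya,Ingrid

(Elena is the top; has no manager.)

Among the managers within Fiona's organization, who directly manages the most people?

Direct-report counts within Fiona's organization: Fiona has 1; Ingrid has 2. The largest is 2, held by Ingrid.

Ingrid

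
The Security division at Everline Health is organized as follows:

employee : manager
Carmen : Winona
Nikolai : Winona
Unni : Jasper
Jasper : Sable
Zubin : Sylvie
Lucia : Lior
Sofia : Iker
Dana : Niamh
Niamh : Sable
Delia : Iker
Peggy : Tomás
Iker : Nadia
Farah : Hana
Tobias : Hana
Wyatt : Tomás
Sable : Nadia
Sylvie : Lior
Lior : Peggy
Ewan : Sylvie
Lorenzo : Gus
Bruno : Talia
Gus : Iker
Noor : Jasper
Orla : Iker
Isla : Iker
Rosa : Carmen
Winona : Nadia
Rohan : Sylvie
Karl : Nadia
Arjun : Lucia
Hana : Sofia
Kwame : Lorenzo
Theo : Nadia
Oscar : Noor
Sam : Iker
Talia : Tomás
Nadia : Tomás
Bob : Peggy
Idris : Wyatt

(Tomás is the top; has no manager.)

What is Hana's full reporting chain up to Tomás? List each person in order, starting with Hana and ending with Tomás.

Hana reports to Sofia. Sofia reports to Iker. Iker reports to Nadia. Nadia reports to Tomás. Tomás is at the top.

Hana -> Sofia -> Iker -> Nadia -> Tomás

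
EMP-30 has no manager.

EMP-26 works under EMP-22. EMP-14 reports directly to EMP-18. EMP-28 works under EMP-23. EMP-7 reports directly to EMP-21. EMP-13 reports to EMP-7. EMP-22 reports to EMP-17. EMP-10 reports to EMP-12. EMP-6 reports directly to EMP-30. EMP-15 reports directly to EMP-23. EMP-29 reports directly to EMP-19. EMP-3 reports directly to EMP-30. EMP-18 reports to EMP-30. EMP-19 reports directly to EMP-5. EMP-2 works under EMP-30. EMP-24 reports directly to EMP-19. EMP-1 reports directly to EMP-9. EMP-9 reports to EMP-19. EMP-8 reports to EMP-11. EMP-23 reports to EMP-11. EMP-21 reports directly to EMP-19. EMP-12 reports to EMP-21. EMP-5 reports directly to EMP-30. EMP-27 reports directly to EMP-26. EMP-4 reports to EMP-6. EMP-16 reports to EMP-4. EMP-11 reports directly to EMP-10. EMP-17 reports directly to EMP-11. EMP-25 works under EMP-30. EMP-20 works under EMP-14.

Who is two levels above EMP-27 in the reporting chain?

EMP-22

EMP-27 reports to EMP-26, and EMP-26 reports to EMP-22. So EMP-27's skip-level manager is EMP-22.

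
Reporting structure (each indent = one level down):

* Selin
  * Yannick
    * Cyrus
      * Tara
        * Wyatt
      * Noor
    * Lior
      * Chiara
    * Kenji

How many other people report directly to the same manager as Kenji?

2

Kenji reports to Yannick. Yannick's other direct reports are Cyrus, Lior — 2 peers.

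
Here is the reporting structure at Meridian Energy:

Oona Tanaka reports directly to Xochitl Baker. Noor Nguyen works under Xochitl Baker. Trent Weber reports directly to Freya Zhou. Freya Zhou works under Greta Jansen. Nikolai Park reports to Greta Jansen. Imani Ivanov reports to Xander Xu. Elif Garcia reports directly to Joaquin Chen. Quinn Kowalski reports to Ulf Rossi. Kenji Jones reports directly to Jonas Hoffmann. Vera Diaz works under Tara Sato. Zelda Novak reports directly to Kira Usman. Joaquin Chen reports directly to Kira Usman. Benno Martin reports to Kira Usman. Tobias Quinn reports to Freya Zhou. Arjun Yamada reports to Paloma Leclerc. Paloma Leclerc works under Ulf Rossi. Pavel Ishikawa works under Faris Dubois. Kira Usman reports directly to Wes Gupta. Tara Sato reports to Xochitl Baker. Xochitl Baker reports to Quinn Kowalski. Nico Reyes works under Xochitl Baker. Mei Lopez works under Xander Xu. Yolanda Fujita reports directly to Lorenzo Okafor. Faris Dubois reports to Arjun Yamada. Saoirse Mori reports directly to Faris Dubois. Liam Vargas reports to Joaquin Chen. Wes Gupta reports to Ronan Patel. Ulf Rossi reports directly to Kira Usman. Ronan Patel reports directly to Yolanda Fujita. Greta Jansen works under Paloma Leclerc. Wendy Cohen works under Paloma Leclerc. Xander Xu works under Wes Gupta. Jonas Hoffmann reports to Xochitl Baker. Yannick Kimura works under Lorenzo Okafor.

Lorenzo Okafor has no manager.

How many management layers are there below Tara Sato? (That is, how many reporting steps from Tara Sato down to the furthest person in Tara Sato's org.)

1

The longest chain under Tara Sato runs Tara Sato → Vera Diaz, which is 1 level below Tara Sato.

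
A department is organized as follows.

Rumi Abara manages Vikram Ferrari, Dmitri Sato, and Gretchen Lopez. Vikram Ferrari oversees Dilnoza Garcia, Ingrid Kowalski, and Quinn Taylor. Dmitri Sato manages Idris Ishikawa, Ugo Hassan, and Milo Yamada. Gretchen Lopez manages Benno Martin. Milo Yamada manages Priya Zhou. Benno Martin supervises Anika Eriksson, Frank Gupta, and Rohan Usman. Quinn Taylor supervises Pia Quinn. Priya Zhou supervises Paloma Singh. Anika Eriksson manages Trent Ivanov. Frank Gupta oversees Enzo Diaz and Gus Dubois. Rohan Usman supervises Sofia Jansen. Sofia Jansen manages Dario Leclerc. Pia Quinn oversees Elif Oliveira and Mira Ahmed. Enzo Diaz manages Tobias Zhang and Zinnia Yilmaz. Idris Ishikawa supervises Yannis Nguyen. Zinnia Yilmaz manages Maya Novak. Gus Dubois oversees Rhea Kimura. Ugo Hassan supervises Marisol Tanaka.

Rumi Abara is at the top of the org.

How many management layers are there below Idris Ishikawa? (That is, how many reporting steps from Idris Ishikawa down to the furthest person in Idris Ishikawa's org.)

1

The longest chain under Idris Ishikawa runs Idris Ishikawa → Yannis Nguyen, which is 1 level below Idris Ishikawa.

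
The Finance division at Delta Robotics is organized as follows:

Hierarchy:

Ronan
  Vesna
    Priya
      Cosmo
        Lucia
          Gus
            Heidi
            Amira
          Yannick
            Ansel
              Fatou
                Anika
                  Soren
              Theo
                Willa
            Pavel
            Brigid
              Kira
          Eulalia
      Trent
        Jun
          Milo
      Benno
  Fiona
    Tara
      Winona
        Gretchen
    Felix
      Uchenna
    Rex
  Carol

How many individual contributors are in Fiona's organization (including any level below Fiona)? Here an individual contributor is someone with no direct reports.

The people in Fiona's organization with no one reporting to them are Rex, Uchenna, Gretchen. That is 3.

3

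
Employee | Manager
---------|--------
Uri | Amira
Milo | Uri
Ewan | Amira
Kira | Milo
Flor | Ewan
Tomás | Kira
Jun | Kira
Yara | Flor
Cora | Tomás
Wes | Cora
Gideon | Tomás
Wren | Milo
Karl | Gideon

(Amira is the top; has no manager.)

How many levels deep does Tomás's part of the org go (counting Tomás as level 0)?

The longest chain under Tomás runs Tomás → Gideon → Karl, which is 2 levels below Tomás.

2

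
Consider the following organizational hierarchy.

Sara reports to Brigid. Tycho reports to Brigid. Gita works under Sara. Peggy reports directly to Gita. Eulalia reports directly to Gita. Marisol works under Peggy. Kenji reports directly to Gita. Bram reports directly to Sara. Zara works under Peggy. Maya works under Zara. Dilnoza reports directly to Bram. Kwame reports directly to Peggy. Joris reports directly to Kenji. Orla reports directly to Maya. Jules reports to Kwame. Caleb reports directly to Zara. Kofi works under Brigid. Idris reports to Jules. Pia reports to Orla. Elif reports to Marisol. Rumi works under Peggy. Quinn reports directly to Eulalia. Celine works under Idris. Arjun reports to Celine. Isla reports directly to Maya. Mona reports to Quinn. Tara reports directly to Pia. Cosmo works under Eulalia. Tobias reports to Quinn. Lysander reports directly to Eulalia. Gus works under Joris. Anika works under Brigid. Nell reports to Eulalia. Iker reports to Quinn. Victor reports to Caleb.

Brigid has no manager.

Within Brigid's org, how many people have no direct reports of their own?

The people in Brigid's organization with no one reporting to them are Anika, Kofi, Tycho, Dilnoza, Gus, Nell, Lysander, Cosmo, Iker, Tobias, Mona, Rumi, Arjun, Victor, Isla, Tara, Elif. That is 17.

17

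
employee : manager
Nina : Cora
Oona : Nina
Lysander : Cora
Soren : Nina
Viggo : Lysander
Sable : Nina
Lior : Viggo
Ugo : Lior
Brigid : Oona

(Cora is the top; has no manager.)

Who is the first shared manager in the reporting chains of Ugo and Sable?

Ugo's chain of managers is Lior, Viggo, Lysander, Cora. Sable's chain of managers is Nina, Cora. The first manager that appears in both chains is Cora.

Cora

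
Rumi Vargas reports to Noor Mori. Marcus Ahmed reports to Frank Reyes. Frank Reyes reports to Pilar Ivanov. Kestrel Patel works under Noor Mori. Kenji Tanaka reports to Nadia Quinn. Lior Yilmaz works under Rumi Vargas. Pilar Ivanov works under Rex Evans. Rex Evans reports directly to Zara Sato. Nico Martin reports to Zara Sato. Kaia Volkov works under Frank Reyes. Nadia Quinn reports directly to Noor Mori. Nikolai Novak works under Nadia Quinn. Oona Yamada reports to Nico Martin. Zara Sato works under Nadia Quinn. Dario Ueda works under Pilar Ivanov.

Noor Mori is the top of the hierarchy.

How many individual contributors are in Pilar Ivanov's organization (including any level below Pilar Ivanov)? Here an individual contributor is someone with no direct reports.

The people in Pilar Ivanov's organization with no one reporting to them are Dario Ueda, Marcus Ahmed, Kaia Volkov. That is 3.

3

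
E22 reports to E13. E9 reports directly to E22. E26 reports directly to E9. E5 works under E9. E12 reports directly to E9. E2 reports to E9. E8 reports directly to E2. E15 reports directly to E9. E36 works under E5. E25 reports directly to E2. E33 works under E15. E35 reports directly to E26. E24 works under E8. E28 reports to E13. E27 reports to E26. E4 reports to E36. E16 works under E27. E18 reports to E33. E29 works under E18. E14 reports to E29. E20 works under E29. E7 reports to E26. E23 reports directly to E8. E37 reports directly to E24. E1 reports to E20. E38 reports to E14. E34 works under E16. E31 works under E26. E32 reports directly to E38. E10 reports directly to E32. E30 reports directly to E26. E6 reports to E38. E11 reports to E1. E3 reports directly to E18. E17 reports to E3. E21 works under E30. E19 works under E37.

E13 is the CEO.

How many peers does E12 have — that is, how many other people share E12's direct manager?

4

E12 reports to E9. E9's other direct reports are E26, E5, E2, E15 — 4 peers.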